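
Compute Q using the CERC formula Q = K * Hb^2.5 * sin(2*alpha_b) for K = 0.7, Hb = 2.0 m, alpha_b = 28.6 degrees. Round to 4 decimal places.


Q = K * Hb^2.5 * sin(2 * alpha_b)
Hb^2.5 = 2.0^2.5 = 5.656854
sin(2 * 28.6) = sin(57.2) = 0.840567
Q = 0.7 * 5.656854 * 0.840567
Q = 3.3285 m^3/s

3.3285


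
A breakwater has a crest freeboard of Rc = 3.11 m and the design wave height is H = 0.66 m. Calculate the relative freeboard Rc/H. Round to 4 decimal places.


Relative freeboard = Rc / H
= 3.11 / 0.66
= 4.7121

4.7121


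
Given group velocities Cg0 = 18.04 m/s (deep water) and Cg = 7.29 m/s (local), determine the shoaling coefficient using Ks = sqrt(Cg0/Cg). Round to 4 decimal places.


Ks = sqrt(Cg0 / Cg)
Ks = sqrt(18.04 / 7.29)
Ks = sqrt(2.4746)
Ks = 1.5731

1.5731


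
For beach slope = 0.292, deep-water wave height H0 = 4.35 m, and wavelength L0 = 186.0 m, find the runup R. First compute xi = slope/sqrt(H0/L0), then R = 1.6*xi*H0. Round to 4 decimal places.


xi = slope / sqrt(H0/L0)
H0/L0 = 4.35/186.0 = 0.023387
sqrt(0.023387) = 0.152928
xi = 0.292 / 0.152928 = 1.909390
R = 1.6 * xi * H0 = 1.6 * 1.909390 * 4.35
R = 13.2894 m

13.2894


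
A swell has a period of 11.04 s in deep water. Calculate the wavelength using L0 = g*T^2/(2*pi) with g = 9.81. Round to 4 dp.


L0 = g * T^2 / (2 * pi)
L0 = 9.81 * 11.04^2 / (2 * pi)
L0 = 9.81 * 121.8816 / 6.28319
L0 = 1195.6585 / 6.28319
L0 = 190.2950 m

190.2950


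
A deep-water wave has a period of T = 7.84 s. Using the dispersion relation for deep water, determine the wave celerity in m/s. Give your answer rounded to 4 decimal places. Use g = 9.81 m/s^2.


We use the deep-water celerity formula:
C = g * T / (2 * pi)
C = 9.81 * 7.84 / (2 * 3.14159...)
C = 76.910400 / 6.283185
C = 12.2407 m/s

12.2407


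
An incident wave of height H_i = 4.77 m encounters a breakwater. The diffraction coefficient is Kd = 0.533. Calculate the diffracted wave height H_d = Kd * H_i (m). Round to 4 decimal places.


H_d = Kd * H_i
H_d = 0.533 * 4.77
H_d = 2.5424 m

2.5424


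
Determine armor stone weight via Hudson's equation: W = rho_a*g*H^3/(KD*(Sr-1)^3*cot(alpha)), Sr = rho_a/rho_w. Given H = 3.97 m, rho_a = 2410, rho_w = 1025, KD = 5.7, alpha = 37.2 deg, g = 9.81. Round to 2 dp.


Sr = rho_a / rho_w = 2410 / 1025 = 2.351220
(Sr - 1) = 1.351220
(Sr - 1)^3 = 2.467049
cot(37.2) = 1 / tan(37.2) = 1 / 0.759041 = 1.317451
Numerator = 2410 * 9.81 * 3.97^3 = 1479304.4723
Denominator = 5.7 * 2.467049 * 1.317451 = 18.526235
W = 1479304.4723 / 18.526235
W = 79849.17 N

79849.17


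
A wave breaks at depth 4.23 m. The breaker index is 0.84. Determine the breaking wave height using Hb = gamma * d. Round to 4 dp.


Hb = gamma * d
Hb = 0.84 * 4.23
Hb = 3.5532 m

3.5532


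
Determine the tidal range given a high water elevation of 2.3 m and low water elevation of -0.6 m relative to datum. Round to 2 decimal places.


Tidal range = High water - Low water
Tidal range = 2.3 - (-0.6)
Tidal range = 2.90 m

2.90


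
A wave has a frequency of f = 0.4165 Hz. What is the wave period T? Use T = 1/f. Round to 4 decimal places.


T = 1 / f
T = 1 / 0.4165
T = 2.4010 s

2.4010


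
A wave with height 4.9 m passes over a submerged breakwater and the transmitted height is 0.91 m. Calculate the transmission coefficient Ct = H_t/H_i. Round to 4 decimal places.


Ct = H_t / H_i
Ct = 0.91 / 4.9
Ct = 0.1857

0.1857


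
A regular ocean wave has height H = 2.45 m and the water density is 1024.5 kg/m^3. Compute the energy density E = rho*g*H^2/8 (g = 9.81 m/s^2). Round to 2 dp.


E = (1/8) * rho * g * H^2
E = (1/8) * 1024.5 * 9.81 * 2.45^2
E = 0.125 * 1024.5 * 9.81 * 6.0025
E = 7540.90 J/m^2

7540.90


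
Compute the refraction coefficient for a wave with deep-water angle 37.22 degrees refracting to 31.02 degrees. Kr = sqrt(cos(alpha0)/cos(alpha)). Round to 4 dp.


Kr = sqrt(cos(alpha0) / cos(alpha))
cos(37.22) = 0.796319
cos(31.02) = 0.856987
Kr = sqrt(0.796319 / 0.856987)
Kr = sqrt(0.929207)
Kr = 0.9640

0.9640


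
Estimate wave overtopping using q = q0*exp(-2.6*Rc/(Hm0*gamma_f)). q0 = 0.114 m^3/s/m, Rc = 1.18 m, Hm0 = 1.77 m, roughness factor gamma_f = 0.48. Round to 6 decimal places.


q = q0 * exp(-2.6 * Rc / (Hm0 * gamma_f))
Exponent = -2.6 * 1.18 / (1.77 * 0.48)
= -2.6 * 1.18 / 0.8496
= -3.611111
exp(-3.611111) = 0.027022
q = 0.114 * 0.027022
q = 0.003080 m^3/s/m

0.003080


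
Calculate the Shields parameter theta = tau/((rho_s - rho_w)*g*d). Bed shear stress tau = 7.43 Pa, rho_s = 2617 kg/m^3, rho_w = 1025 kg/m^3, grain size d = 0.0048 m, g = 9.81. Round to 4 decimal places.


theta = tau / ((rho_s - rho_w) * g * d)
rho_s - rho_w = 2617 - 1025 = 1592
Denominator = 1592 * 9.81 * 0.0048 = 74.964096
theta = 7.43 / 74.964096
theta = 0.0991

0.0991


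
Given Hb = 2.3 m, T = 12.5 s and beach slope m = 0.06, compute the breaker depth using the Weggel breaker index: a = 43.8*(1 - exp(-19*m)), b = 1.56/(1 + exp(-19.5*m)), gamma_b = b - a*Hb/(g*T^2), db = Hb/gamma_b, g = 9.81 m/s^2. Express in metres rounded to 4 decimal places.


a = 43.8 * (1 - exp(-19 * m))
exp(-19 * 0.06) = exp(-1.1400) = 0.319819
a = 43.8 * (1 - 0.319819) = 29.791927
b = 1.56 / (1 + exp(-19.5 * m))
exp(-19.5 * 0.06) = exp(-1.1700) = 0.310367
b = 1.56 / (1 + 0.310367) = 1.190506
Hb / (g * T^2) = 2.3 / (9.81 * 12.5^2) = 2.3 / 1532.8125 = 0.00150051
gamma_b = b - a * Hb/(g*T^2) = 1.190506 - 29.791927 * 0.00150051 = 1.145803
db = Hb / gamma_b = 2.3 / 1.145803
db = 2.0073 m

2.0073


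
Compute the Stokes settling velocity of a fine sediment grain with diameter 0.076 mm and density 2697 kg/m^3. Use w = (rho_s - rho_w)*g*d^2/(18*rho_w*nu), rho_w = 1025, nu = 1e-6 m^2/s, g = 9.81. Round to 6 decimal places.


w = (rho_s - rho_w) * g * d^2 / (18 * rho_w * nu)
d = 0.076 mm = 0.000076 m
rho_s - rho_w = 2697 - 1025 = 1672
Numerator = 1672 * 9.81 * (0.000076)^2 = 0.000094739800
Denominator = 18 * 1025 * 1e-6 = 0.018450
w = 0.005135 m/s

0.005135


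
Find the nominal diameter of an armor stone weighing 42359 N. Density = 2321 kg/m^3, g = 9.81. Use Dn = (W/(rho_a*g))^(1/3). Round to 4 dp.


V = W / (rho_a * g)
V = 42359 / (2321 * 9.81)
V = 42359 / 22769.01
V = 1.860380 m^3
Dn = V^(1/3) = 1.860380^(1/3)
Dn = 1.2299 m

1.2299


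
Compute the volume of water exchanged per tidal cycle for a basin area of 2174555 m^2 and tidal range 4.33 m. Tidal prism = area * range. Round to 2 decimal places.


Tidal prism = Area * Tidal range
P = 2174555 * 4.33
P = 9415823.15 m^3

9415823.15


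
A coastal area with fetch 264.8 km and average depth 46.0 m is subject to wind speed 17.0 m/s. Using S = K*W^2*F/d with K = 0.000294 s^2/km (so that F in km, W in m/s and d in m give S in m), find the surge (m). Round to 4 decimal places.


S = K * W^2 * F / d
W^2 = 17.0^2 = 289.00
S = 0.000294 * 289.00 * 264.8 / 46.0
Numerator = 0.000294 * 289.00 * 264.8 = 22.498997
S = 22.498997 / 46.0 = 0.4891 m

0.4891


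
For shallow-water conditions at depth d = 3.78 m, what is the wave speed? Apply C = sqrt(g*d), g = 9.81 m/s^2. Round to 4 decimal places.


Using the shallow-water approximation:
C = sqrt(g * d) = sqrt(9.81 * 3.78)
C = sqrt(37.0818)
C = 6.0895 m/s

6.0895


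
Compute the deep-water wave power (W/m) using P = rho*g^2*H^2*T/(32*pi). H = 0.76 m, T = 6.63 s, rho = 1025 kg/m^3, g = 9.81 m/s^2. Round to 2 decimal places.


P = rho * g^2 * H^2 * T / (32 * pi)
P = 1025 * 9.81^2 * 0.76^2 * 6.63 / (32 * pi)
P = 1025 * 96.2361 * 0.5776 * 6.63 / 100.53096
P = 3757.53 W/m

3757.53


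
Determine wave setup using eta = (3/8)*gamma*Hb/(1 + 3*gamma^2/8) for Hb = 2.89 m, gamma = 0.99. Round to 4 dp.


eta = (3/8) * gamma * Hb / (1 + 3*gamma^2/8)
Numerator = (3/8) * 0.99 * 2.89 = 1.072912
Denominator = 1 + 3*0.99^2/8 = 1 + 0.367538 = 1.367538
eta = 1.072912 / 1.367538
eta = 0.7846 m

0.7846


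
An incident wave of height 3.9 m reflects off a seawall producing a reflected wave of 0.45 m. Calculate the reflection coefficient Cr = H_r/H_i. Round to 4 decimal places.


Cr = H_r / H_i
Cr = 0.45 / 3.9
Cr = 0.1154

0.1154


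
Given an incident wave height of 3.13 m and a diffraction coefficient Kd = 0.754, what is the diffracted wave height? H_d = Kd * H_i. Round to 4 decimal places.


H_d = Kd * H_i
H_d = 0.754 * 3.13
H_d = 2.3600 m

2.3600


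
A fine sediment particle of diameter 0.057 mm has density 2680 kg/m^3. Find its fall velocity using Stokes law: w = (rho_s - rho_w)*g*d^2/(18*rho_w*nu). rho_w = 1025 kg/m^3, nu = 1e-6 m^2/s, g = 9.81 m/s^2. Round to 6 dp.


w = (rho_s - rho_w) * g * d^2 / (18 * rho_w * nu)
d = 0.057 mm = 0.000057 m
rho_s - rho_w = 2680 - 1025 = 1655
Numerator = 1655 * 9.81 * (0.000057)^2 = 0.000052749302
Denominator = 18 * 1025 * 1e-6 = 0.018450
w = 0.002859 m/s

0.002859


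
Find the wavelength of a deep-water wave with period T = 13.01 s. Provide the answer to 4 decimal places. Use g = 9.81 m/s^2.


L0 = g * T^2 / (2 * pi)
L0 = 9.81 * 13.01^2 / (2 * pi)
L0 = 9.81 * 169.2601 / 6.28319
L0 = 1660.4416 / 6.28319
L0 = 264.2675 m

264.2675


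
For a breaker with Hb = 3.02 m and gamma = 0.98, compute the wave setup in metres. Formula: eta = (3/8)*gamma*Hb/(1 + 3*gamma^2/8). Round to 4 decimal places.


eta = (3/8) * gamma * Hb / (1 + 3*gamma^2/8)
Numerator = (3/8) * 0.98 * 3.02 = 1.109850
Denominator = 1 + 3*0.98^2/8 = 1 + 0.360150 = 1.360150
eta = 1.109850 / 1.360150
eta = 0.8160 m

0.8160


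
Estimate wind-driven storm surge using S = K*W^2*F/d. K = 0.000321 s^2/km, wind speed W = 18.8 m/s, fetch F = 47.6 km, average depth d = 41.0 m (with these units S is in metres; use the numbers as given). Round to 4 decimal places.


S = K * W^2 * F / d
W^2 = 18.8^2 = 353.44
S = 0.000321 * 353.44 * 47.6 / 41.0
Numerator = 0.000321 * 353.44 * 47.6 = 5.400422
S = 5.400422 / 41.0 = 0.1317 m

0.1317


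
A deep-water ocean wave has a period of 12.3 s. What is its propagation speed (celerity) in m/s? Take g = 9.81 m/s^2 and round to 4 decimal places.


We use the deep-water celerity formula:
C = g * T / (2 * pi)
C = 9.81 * 12.3 / (2 * 3.14159...)
C = 120.663000 / 6.283185
C = 19.2041 m/s

19.2041


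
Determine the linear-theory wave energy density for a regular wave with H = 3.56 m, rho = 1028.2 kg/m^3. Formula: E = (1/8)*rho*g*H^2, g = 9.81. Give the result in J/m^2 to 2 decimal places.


E = (1/8) * rho * g * H^2
E = (1/8) * 1028.2 * 9.81 * 3.56^2
E = 0.125 * 1028.2 * 9.81 * 12.6736
E = 15979.26 J/m^2

15979.26


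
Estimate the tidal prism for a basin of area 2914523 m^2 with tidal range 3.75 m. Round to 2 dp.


Tidal prism = Area * Tidal range
P = 2914523 * 3.75
P = 10929461.25 m^3

10929461.25


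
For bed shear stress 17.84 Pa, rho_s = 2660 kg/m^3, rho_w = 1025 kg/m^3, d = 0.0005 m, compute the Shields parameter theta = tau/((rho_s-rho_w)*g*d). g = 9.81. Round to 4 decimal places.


theta = tau / ((rho_s - rho_w) * g * d)
rho_s - rho_w = 2660 - 1025 = 1635
Denominator = 1635 * 9.81 * 0.0005 = 8.019675
theta = 17.84 / 8.019675
theta = 2.2245

2.2245


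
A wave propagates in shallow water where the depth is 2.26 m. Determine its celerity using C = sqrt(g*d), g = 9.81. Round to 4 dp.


Using the shallow-water approximation:
C = sqrt(g * d) = sqrt(9.81 * 2.26)
C = sqrt(22.1706)
C = 4.7086 m/s

4.7086


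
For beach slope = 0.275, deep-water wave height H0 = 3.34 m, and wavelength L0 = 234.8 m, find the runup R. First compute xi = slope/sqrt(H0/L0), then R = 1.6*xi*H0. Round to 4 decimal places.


xi = slope / sqrt(H0/L0)
H0/L0 = 3.34/234.8 = 0.014225
sqrt(0.014225) = 0.119268
xi = 0.275 / 0.119268 = 2.305730
R = 1.6 * xi * H0 = 1.6 * 2.305730 * 3.34
R = 12.3218 m

12.3218


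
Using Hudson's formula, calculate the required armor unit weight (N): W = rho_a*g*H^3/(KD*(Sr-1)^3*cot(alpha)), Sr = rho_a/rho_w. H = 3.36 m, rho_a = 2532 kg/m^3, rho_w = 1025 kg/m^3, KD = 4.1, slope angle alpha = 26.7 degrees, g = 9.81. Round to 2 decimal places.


Sr = rho_a / rho_w = 2532 / 1025 = 2.470244
(Sr - 1) = 1.470244
(Sr - 1)^3 = 3.178104
cot(26.7) = 1 / tan(26.7) = 1 / 0.502948 = 1.988279
Numerator = 2532 * 9.81 * 3.36^3 = 942216.1433
Denominator = 4.1 * 3.178104 * 1.988279 = 25.907725
W = 942216.1433 / 25.907725
W = 36368.15 N

36368.15


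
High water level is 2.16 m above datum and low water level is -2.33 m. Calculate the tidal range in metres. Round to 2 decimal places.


Tidal range = High water - Low water
Tidal range = 2.16 - (-2.33)
Tidal range = 4.49 m

4.49


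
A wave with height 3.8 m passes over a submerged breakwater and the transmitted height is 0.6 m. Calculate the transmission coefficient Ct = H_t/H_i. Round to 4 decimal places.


Ct = H_t / H_i
Ct = 0.6 / 3.8
Ct = 0.1579

0.1579


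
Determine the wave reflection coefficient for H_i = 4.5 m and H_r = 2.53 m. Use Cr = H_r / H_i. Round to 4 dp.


Cr = H_r / H_i
Cr = 2.53 / 4.5
Cr = 0.5622

0.5622


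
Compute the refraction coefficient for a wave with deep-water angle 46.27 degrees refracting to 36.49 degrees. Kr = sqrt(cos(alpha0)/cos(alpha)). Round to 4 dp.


Kr = sqrt(cos(alpha0) / cos(alpha))
cos(46.27) = 0.691261
cos(36.49) = 0.803961
Kr = sqrt(0.691261 / 0.803961)
Kr = sqrt(0.859819)
Kr = 0.9273

0.9273


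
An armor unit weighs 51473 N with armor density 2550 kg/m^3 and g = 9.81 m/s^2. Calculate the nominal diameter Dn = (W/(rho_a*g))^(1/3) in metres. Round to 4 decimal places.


V = W / (rho_a * g)
V = 51473 / (2550 * 9.81)
V = 51473 / 25015.50
V = 2.057644 m^3
Dn = V^(1/3) = 2.057644^(1/3)
Dn = 1.2719 m

1.2719


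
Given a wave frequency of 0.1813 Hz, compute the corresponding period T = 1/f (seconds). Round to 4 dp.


T = 1 / f
T = 1 / 0.1813
T = 5.5157 s

5.5157


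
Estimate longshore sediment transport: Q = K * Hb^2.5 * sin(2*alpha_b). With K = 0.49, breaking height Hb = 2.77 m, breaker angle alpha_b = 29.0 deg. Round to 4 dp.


Q = K * Hb^2.5 * sin(2 * alpha_b)
Hb^2.5 = 2.77^2.5 = 12.770251
sin(2 * 29.0) = sin(58.0) = 0.848048
Q = 0.49 * 12.770251 * 0.848048
Q = 5.3066 m^3/s

5.3066


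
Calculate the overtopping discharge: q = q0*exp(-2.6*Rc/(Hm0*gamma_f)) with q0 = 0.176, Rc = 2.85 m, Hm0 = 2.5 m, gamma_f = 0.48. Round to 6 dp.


q = q0 * exp(-2.6 * Rc / (Hm0 * gamma_f))
Exponent = -2.6 * 2.85 / (2.5 * 0.48)
= -2.6 * 2.85 / 1.2000
= -6.175000
exp(-6.175000) = 0.002081
q = 0.176 * 0.002081
q = 0.000366 m^3/s/m

0.000366


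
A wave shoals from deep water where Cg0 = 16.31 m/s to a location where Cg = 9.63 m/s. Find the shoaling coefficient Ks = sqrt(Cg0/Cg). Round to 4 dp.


Ks = sqrt(Cg0 / Cg)
Ks = sqrt(16.31 / 9.63)
Ks = sqrt(1.6937)
Ks = 1.3014

1.3014


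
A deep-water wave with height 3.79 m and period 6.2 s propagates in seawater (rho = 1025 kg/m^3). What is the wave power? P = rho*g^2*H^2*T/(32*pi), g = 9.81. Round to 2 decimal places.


P = rho * g^2 * H^2 * T / (32 * pi)
P = 1025 * 9.81^2 * 3.79^2 * 6.2 / (32 * pi)
P = 1025 * 96.2361 * 14.3641 * 6.2 / 100.53096
P = 87384.04 W/m

87384.04


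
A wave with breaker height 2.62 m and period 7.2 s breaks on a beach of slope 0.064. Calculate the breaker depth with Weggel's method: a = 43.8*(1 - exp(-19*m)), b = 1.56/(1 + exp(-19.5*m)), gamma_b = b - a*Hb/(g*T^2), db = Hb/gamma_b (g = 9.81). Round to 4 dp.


a = 43.8 * (1 - exp(-19 * m))
exp(-19 * 0.064) = exp(-1.2160) = 0.296413
a = 43.8 * (1 - 0.296413) = 30.817091
b = 1.56 / (1 + exp(-19.5 * m))
exp(-19.5 * 0.064) = exp(-1.2480) = 0.287078
b = 1.56 / (1 + 0.287078) = 1.212047
Hb / (g * T^2) = 2.62 / (9.81 * 7.2^2) = 2.62 / 508.5504 = 0.00515190
gamma_b = b - a * Hb/(g*T^2) = 1.212047 - 30.817091 * 0.00515190 = 1.053281
db = Hb / gamma_b = 2.62 / 1.053281
db = 2.4875 m

2.4875


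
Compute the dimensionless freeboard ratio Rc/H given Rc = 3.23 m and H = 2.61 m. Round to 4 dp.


Relative freeboard = Rc / H
= 3.23 / 2.61
= 1.2375

1.2375


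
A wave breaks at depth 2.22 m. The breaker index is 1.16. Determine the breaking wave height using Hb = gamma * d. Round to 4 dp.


Hb = gamma * d
Hb = 1.16 * 2.22
Hb = 2.5752 m

2.5752


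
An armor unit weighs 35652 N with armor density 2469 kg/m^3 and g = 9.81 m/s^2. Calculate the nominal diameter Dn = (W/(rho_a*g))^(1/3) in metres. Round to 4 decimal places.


V = W / (rho_a * g)
V = 35652 / (2469 * 9.81)
V = 35652 / 24220.89
V = 1.471953 m^3
Dn = V^(1/3) = 1.471953^(1/3)
Dn = 1.1375 m

1.1375


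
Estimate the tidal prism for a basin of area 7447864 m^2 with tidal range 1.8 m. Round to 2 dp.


Tidal prism = Area * Tidal range
P = 7447864 * 1.8
P = 13406155.20 m^3

13406155.20


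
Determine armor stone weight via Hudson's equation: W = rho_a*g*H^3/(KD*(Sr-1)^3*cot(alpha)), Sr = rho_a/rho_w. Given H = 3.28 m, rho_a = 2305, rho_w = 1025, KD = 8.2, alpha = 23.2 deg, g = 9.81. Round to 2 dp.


Sr = rho_a / rho_w = 2305 / 1025 = 2.248780
(Sr - 1) = 1.248780
(Sr - 1)^3 = 1.947414
cot(23.2) = 1 / tan(23.2) = 1 / 0.428601 = 2.333175
Numerator = 2305 * 9.81 * 3.28^3 = 797923.8902
Denominator = 8.2 * 1.947414 * 2.333175 = 37.257992
W = 797923.8902 / 37.257992
W = 21416.18 N

21416.18


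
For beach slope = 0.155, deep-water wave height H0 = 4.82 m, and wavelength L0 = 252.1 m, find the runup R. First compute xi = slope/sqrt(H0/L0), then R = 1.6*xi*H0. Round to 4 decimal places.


xi = slope / sqrt(H0/L0)
H0/L0 = 4.82/252.1 = 0.019119
sqrt(0.019119) = 0.138273
xi = 0.155 / 0.138273 = 1.120972
R = 1.6 * xi * H0 = 1.6 * 1.120972 * 4.82
R = 8.6449 m

8.6449


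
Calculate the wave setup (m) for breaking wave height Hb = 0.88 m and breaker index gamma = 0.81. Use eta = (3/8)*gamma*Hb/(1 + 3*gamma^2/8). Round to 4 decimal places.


eta = (3/8) * gamma * Hb / (1 + 3*gamma^2/8)
Numerator = (3/8) * 0.81 * 0.88 = 0.267300
Denominator = 1 + 3*0.81^2/8 = 1 + 0.246038 = 1.246038
eta = 0.267300 / 1.246038
eta = 0.2145 m

0.2145


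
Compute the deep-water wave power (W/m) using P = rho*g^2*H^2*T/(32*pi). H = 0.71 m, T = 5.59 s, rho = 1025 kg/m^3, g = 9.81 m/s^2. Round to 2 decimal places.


P = rho * g^2 * H^2 * T / (32 * pi)
P = 1025 * 9.81^2 * 0.71^2 * 5.59 / (32 * pi)
P = 1025 * 96.2361 * 0.5041 * 5.59 / 100.53096
P = 2764.97 W/m

2764.97


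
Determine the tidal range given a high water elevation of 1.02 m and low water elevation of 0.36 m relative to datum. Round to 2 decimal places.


Tidal range = High water - Low water
Tidal range = 1.02 - (0.36)
Tidal range = 0.66 m

0.66


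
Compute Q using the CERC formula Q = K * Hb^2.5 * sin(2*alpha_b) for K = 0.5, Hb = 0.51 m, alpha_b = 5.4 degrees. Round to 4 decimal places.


Q = K * Hb^2.5 * sin(2 * alpha_b)
Hb^2.5 = 0.51^2.5 = 0.185749
sin(2 * 5.4) = sin(10.8) = 0.187381
Q = 0.5 * 0.185749 * 0.187381
Q = 0.0174 m^3/s

0.0174


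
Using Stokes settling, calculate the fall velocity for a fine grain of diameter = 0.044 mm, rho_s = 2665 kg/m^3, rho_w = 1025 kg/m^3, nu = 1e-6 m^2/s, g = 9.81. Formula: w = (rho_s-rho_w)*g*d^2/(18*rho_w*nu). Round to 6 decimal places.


w = (rho_s - rho_w) * g * d^2 / (18 * rho_w * nu)
d = 0.044 mm = 0.000044 m
rho_s - rho_w = 2665 - 1025 = 1640
Numerator = 1640 * 9.81 * (0.000044)^2 = 0.000031147142
Denominator = 18 * 1025 * 1e-6 = 0.018450
w = 0.001688 m/s

0.001688


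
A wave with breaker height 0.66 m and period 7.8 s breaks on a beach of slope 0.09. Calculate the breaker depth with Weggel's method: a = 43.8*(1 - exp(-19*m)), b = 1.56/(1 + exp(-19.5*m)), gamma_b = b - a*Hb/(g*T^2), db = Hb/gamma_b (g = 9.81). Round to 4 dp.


a = 43.8 * (1 - exp(-19 * m))
exp(-19 * 0.09) = exp(-1.7100) = 0.180866
a = 43.8 * (1 - 0.180866) = 35.878078
b = 1.56 / (1 + exp(-19.5 * m))
exp(-19.5 * 0.09) = exp(-1.7550) = 0.172907
b = 1.56 / (1 + 0.172907) = 1.330028
Hb / (g * T^2) = 0.66 / (9.81 * 7.8^2) = 0.66 / 596.8404 = 0.00110582
gamma_b = b - a * Hb/(g*T^2) = 1.330028 - 35.878078 * 0.00110582 = 1.290354
db = Hb / gamma_b = 0.66 / 1.290354
db = 0.5115 m

0.5115


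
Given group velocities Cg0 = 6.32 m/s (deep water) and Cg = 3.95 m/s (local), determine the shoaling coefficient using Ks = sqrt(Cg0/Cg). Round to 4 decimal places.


Ks = sqrt(Cg0 / Cg)
Ks = sqrt(6.32 / 3.95)
Ks = sqrt(1.6000)
Ks = 1.2649

1.2649


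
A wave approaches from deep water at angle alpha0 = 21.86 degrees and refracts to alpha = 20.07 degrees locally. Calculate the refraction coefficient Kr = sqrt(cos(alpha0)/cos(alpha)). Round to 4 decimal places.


Kr = sqrt(cos(alpha0) / cos(alpha))
cos(21.86) = 0.928096
cos(20.07) = 0.939274
Kr = sqrt(0.928096 / 0.939274)
Kr = sqrt(0.988100)
Kr = 0.9940

0.9940


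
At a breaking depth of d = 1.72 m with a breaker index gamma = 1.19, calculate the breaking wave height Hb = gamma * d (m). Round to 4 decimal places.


Hb = gamma * d
Hb = 1.19 * 1.72
Hb = 2.0468 m

2.0468


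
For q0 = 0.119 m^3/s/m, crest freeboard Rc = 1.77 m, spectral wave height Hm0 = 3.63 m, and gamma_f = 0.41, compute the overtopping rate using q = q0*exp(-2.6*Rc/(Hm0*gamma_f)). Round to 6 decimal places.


q = q0 * exp(-2.6 * Rc / (Hm0 * gamma_f))
Exponent = -2.6 * 1.77 / (3.63 * 0.41)
= -2.6 * 1.77 / 1.4883
= -3.092119
exp(-3.092119) = 0.045406
q = 0.119 * 0.045406
q = 0.005403 m^3/s/m

0.005403


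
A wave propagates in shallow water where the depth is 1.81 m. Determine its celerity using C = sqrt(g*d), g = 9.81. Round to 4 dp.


Using the shallow-water approximation:
C = sqrt(g * d) = sqrt(9.81 * 1.81)
C = sqrt(17.7561)
C = 4.2138 m/s

4.2138


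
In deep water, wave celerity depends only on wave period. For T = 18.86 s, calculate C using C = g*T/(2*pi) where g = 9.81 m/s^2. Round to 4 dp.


We use the deep-water celerity formula:
C = g * T / (2 * pi)
C = 9.81 * 18.86 / (2 * 3.14159...)
C = 185.016600 / 6.283185
C = 29.4463 m/s

29.4463


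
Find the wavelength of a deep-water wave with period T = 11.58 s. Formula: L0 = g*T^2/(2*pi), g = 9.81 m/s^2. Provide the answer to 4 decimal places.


L0 = g * T^2 / (2 * pi)
L0 = 9.81 * 11.58^2 / (2 * pi)
L0 = 9.81 * 134.0964 / 6.28319
L0 = 1315.4857 / 6.28319
L0 = 209.3660 m

209.3660


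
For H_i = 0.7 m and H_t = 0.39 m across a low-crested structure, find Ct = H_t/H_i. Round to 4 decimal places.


Ct = H_t / H_i
Ct = 0.39 / 0.7
Ct = 0.5571

0.5571


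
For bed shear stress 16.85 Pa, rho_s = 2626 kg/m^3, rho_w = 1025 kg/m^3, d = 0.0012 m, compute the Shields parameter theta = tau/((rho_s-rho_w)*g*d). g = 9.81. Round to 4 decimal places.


theta = tau / ((rho_s - rho_w) * g * d)
rho_s - rho_w = 2626 - 1025 = 1601
Denominator = 1601 * 9.81 * 0.0012 = 18.846972
theta = 16.85 / 18.846972
theta = 0.8940

0.8940


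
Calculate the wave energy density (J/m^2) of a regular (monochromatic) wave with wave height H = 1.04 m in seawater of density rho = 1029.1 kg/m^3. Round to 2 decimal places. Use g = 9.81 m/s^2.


E = (1/8) * rho * g * H^2
E = (1/8) * 1029.1 * 9.81 * 1.04^2
E = 0.125 * 1029.1 * 9.81 * 1.0816
E = 1364.91 J/m^2

1364.91


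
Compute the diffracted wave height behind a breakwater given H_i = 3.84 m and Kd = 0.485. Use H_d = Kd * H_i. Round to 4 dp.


H_d = Kd * H_i
H_d = 0.485 * 3.84
H_d = 1.8624 m

1.8624


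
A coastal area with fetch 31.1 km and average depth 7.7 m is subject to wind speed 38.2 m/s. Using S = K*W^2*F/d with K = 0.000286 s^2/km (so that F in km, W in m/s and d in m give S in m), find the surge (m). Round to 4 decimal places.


S = K * W^2 * F / d
W^2 = 38.2^2 = 1459.24
S = 0.000286 * 1459.24 * 31.1 / 7.7
Numerator = 0.000286 * 1459.24 * 31.1 = 12.979356
S = 12.979356 / 7.7 = 1.6856 m

1.6856


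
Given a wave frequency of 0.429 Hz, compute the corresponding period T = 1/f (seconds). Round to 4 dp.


T = 1 / f
T = 1 / 0.429
T = 2.3310 s

2.3310


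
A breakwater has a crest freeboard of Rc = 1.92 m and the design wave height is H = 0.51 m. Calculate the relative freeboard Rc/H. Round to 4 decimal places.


Relative freeboard = Rc / H
= 1.92 / 0.51
= 3.7647

3.7647


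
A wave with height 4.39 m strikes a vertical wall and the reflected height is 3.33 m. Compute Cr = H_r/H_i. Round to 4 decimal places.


Cr = H_r / H_i
Cr = 3.33 / 4.39
Cr = 0.7585

0.7585


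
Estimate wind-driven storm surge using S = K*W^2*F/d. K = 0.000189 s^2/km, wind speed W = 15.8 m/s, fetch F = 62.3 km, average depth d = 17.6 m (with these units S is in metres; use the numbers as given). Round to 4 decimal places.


S = K * W^2 * F / d
W^2 = 15.8^2 = 249.64
S = 0.000189 * 249.64 * 62.3 / 17.6
Numerator = 0.000189 * 249.64 * 62.3 = 2.939436
S = 2.939436 / 17.6 = 0.1670 m

0.1670


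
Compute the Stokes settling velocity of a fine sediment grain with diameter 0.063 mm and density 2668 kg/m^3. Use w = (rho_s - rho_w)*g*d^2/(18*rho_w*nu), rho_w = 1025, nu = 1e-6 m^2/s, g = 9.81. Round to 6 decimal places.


w = (rho_s - rho_w) * g * d^2 / (18 * rho_w * nu)
d = 0.063 mm = 0.000063 m
rho_s - rho_w = 2668 - 1025 = 1643
Numerator = 1643 * 9.81 * (0.000063)^2 = 0.000063971667
Denominator = 18 * 1025 * 1e-6 = 0.018450
w = 0.003467 m/s

0.003467


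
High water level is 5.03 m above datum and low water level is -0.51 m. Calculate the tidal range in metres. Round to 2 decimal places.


Tidal range = High water - Low water
Tidal range = 5.03 - (-0.51)
Tidal range = 5.54 m

5.54


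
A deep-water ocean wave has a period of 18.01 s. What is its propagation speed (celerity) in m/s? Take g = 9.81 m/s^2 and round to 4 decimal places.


We use the deep-water celerity formula:
C = g * T / (2 * pi)
C = 9.81 * 18.01 / (2 * 3.14159...)
C = 176.678100 / 6.283185
C = 28.1192 m/s

28.1192


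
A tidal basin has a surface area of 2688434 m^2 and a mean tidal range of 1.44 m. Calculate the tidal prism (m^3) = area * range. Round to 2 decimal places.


Tidal prism = Area * Tidal range
P = 2688434 * 1.44
P = 3871344.96 m^3

3871344.96


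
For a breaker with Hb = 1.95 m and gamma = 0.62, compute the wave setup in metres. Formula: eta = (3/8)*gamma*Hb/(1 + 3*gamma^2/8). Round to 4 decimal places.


eta = (3/8) * gamma * Hb / (1 + 3*gamma^2/8)
Numerator = (3/8) * 0.62 * 1.95 = 0.453375
Denominator = 1 + 3*0.62^2/8 = 1 + 0.144150 = 1.144150
eta = 0.453375 / 1.144150
eta = 0.3963 m

0.3963


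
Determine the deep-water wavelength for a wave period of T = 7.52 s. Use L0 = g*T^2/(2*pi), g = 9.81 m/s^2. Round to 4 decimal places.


L0 = g * T^2 / (2 * pi)
L0 = 9.81 * 7.52^2 / (2 * pi)
L0 = 9.81 * 56.5504 / 6.28319
L0 = 554.7594 / 6.28319
L0 = 88.2927 m

88.2927


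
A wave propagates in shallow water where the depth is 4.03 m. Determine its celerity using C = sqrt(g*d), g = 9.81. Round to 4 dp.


Using the shallow-water approximation:
C = sqrt(g * d) = sqrt(9.81 * 4.03)
C = sqrt(39.5343)
C = 6.2876 m/s

6.2876


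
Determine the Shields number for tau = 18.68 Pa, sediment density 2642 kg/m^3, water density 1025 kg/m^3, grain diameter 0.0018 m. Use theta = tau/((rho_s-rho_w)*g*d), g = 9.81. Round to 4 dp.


theta = tau / ((rho_s - rho_w) * g * d)
rho_s - rho_w = 2642 - 1025 = 1617
Denominator = 1617 * 9.81 * 0.0018 = 28.552986
theta = 18.68 / 28.552986
theta = 0.6542

0.6542


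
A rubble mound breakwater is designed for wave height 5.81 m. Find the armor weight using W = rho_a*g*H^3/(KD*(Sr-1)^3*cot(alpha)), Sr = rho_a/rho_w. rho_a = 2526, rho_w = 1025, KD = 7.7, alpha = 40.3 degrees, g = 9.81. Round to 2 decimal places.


Sr = rho_a / rho_w = 2526 / 1025 = 2.464390
(Sr - 1) = 1.464390
(Sr - 1)^3 = 3.140295
cot(40.3) = 1 / tan(40.3) = 1 / 0.848062 = 1.179160
Numerator = 2526 * 9.81 * 5.81^3 = 4859938.2454
Denominator = 7.7 * 3.140295 * 1.179160 = 28.512400
W = 4859938.2454 / 28.512400
W = 170449.99 N

170449.99


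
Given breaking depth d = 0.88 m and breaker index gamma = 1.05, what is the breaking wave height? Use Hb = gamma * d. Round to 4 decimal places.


Hb = gamma * d
Hb = 1.05 * 0.88
Hb = 0.9240 m

0.9240


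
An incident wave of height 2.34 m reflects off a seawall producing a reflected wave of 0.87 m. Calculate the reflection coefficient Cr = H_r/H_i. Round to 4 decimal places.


Cr = H_r / H_i
Cr = 0.87 / 2.34
Cr = 0.3718

0.3718


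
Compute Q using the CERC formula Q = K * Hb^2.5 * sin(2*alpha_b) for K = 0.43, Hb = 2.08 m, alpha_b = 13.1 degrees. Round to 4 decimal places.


Q = K * Hb^2.5 * sin(2 * alpha_b)
Hb^2.5 = 2.08^2.5 = 6.239623
sin(2 * 13.1) = sin(26.2) = 0.441506
Q = 0.43 * 6.239623 * 0.441506
Q = 1.1846 m^3/s

1.1846


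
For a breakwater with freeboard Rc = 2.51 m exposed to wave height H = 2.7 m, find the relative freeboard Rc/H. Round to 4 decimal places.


Relative freeboard = Rc / H
= 2.51 / 2.7
= 0.9296

0.9296


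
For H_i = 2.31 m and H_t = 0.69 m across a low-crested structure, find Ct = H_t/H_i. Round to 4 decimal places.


Ct = H_t / H_i
Ct = 0.69 / 2.31
Ct = 0.2987

0.2987


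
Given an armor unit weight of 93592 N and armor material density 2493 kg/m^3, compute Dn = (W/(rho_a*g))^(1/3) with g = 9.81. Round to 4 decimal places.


V = W / (rho_a * g)
V = 93592 / (2493 * 9.81)
V = 93592 / 24456.33
V = 3.826903 m^3
Dn = V^(1/3) = 3.826903^(1/3)
Dn = 1.5642 m

1.5642


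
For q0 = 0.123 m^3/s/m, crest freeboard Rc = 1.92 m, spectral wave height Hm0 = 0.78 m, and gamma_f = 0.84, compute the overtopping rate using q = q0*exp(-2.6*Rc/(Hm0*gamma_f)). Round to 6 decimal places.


q = q0 * exp(-2.6 * Rc / (Hm0 * gamma_f))
Exponent = -2.6 * 1.92 / (0.78 * 0.84)
= -2.6 * 1.92 / 0.6552
= -7.619048
exp(-7.619048) = 0.000491
q = 0.123 * 0.000491
q = 0.000060 m^3/s/m

0.000060


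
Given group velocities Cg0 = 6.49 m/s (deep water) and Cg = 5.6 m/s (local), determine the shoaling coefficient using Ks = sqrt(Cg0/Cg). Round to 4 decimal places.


Ks = sqrt(Cg0 / Cg)
Ks = sqrt(6.49 / 5.6)
Ks = sqrt(1.1589)
Ks = 1.0765

1.0765


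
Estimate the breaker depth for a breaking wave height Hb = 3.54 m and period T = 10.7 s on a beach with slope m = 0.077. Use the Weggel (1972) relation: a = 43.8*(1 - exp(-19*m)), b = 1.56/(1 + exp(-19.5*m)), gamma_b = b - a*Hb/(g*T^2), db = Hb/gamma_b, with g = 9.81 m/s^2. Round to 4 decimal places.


a = 43.8 * (1 - exp(-19 * m))
exp(-19 * 0.077) = exp(-1.4630) = 0.231541
a = 43.8 * (1 - 0.231541) = 33.658521
b = 1.56 / (1 + exp(-19.5 * m))
exp(-19.5 * 0.077) = exp(-1.5015) = 0.222796
b = 1.56 / (1 + 0.222796) = 1.275765
Hb / (g * T^2) = 3.54 / (9.81 * 10.7^2) = 3.54 / 1123.1469 = 0.00315186
gamma_b = b - a * Hb/(g*T^2) = 1.275765 - 33.658521 * 0.00315186 = 1.169678
db = Hb / gamma_b = 3.54 / 1.169678
db = 3.0265 m

3.0265


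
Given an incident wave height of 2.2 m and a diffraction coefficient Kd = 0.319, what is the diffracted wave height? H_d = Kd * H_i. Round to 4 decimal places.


H_d = Kd * H_i
H_d = 0.319 * 2.2
H_d = 0.7018 m

0.7018


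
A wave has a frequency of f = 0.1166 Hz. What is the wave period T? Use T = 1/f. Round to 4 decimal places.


T = 1 / f
T = 1 / 0.1166
T = 8.5763 s

8.5763


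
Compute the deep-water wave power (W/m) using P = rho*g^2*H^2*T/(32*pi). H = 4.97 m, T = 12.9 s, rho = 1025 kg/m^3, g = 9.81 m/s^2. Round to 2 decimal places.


P = rho * g^2 * H^2 * T / (32 * pi)
P = 1025 * 9.81^2 * 4.97^2 * 12.9 / (32 * pi)
P = 1025 * 96.2361 * 24.7009 * 12.9 / 100.53096
P = 312654.38 W/m

312654.38


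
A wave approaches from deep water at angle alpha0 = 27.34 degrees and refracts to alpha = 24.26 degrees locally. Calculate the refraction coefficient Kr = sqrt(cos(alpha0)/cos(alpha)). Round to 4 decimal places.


Kr = sqrt(cos(alpha0) / cos(alpha))
cos(27.34) = 0.888297
cos(24.26) = 0.911690
Kr = sqrt(0.888297 / 0.911690)
Kr = sqrt(0.974340)
Kr = 0.9871

0.9871


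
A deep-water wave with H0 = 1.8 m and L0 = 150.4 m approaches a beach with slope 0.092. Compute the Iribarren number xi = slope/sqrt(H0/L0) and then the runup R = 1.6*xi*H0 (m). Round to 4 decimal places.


xi = slope / sqrt(H0/L0)
H0/L0 = 1.8/150.4 = 0.011968
sqrt(0.011968) = 0.109399
xi = 0.092 / 0.109399 = 0.840960
R = 1.6 * xi * H0 = 1.6 * 0.840960 * 1.8
R = 2.4220 m

2.4220


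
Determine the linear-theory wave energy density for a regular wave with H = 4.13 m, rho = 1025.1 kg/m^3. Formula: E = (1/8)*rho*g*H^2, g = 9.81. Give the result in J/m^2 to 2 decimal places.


E = (1/8) * rho * g * H^2
E = (1/8) * 1025.1 * 9.81 * 4.13^2
E = 0.125 * 1025.1 * 9.81 * 17.0569
E = 21441.02 J/m^2

21441.02


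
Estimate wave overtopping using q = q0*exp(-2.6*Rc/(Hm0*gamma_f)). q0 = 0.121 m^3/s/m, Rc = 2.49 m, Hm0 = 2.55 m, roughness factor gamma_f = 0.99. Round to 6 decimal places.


q = q0 * exp(-2.6 * Rc / (Hm0 * gamma_f))
Exponent = -2.6 * 2.49 / (2.55 * 0.99)
= -2.6 * 2.49 / 2.5245
= -2.564468
exp(-2.564468) = 0.076960
q = 0.121 * 0.076960
q = 0.009312 m^3/s/m

0.009312


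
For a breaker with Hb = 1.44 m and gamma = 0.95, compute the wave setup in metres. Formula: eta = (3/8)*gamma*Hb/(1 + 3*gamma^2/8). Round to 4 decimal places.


eta = (3/8) * gamma * Hb / (1 + 3*gamma^2/8)
Numerator = (3/8) * 0.95 * 1.44 = 0.513000
Denominator = 1 + 3*0.95^2/8 = 1 + 0.338438 = 1.338438
eta = 0.513000 / 1.338438
eta = 0.3833 m

0.3833


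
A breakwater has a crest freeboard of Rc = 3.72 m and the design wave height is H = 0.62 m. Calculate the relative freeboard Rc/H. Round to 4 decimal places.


Relative freeboard = Rc / H
= 3.72 / 0.62
= 6.0000

6.0000


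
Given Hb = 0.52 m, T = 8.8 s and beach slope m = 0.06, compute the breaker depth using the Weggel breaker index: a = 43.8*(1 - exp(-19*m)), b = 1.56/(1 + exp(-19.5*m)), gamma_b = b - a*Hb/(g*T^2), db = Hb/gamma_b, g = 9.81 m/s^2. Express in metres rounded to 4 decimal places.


a = 43.8 * (1 - exp(-19 * m))
exp(-19 * 0.06) = exp(-1.1400) = 0.319819
a = 43.8 * (1 - 0.319819) = 29.791927
b = 1.56 / (1 + exp(-19.5 * m))
exp(-19.5 * 0.06) = exp(-1.1700) = 0.310367
b = 1.56 / (1 + 0.310367) = 1.190506
Hb / (g * T^2) = 0.52 / (9.81 * 8.8^2) = 0.52 / 759.6864 = 0.00068449
gamma_b = b - a * Hb/(g*T^2) = 1.190506 - 29.791927 * 0.00068449 = 1.170114
db = Hb / gamma_b = 0.52 / 1.170114
db = 0.4444 m

0.4444


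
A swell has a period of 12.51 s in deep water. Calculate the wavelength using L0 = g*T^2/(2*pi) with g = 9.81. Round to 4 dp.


L0 = g * T^2 / (2 * pi)
L0 = 9.81 * 12.51^2 / (2 * pi)
L0 = 9.81 * 156.5001 / 6.28319
L0 = 1535.2660 / 6.28319
L0 = 244.3452 m

244.3452


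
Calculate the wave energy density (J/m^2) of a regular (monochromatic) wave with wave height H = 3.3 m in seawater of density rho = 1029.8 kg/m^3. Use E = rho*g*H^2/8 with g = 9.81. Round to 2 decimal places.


E = (1/8) * rho * g * H^2
E = (1/8) * 1029.8 * 9.81 * 3.3^2
E = 0.125 * 1029.8 * 9.81 * 10.8900
E = 13751.81 J/m^2

13751.81


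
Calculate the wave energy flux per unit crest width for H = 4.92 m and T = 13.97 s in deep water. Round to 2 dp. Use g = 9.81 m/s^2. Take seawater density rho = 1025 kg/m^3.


P = rho * g^2 * H^2 * T / (32 * pi)
P = 1025 * 9.81^2 * 4.92^2 * 13.97 / (32 * pi)
P = 1025 * 96.2361 * 24.2064 * 13.97 / 100.53096
P = 331809.37 W/m

331809.37


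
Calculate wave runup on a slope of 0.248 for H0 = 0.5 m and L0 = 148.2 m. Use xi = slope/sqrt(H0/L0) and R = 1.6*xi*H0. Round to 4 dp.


xi = slope / sqrt(H0/L0)
H0/L0 = 0.5/148.2 = 0.003374
sqrt(0.003374) = 0.058085
xi = 0.248 / 0.058085 = 4.269635
R = 1.6 * xi * H0 = 1.6 * 4.269635 * 0.5
R = 3.4157 m

3.4157


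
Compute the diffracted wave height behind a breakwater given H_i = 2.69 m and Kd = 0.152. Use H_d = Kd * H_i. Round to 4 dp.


H_d = Kd * H_i
H_d = 0.152 * 2.69
H_d = 0.4089 m

0.4089


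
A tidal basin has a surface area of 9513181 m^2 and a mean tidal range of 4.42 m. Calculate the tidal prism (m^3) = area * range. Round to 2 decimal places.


Tidal prism = Area * Tidal range
P = 9513181 * 4.42
P = 42048260.02 m^3

42048260.02


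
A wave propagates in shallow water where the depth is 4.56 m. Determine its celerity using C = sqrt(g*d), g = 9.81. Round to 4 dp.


Using the shallow-water approximation:
C = sqrt(g * d) = sqrt(9.81 * 4.56)
C = sqrt(44.7336)
C = 6.6883 m/s

6.6883


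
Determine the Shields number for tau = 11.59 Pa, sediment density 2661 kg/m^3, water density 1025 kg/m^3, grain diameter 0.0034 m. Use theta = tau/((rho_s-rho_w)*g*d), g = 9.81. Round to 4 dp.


theta = tau / ((rho_s - rho_w) * g * d)
rho_s - rho_w = 2661 - 1025 = 1636
Denominator = 1636 * 9.81 * 0.0034 = 54.567144
theta = 11.59 / 54.567144
theta = 0.2124

0.2124


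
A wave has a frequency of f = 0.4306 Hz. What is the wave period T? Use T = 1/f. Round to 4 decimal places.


T = 1 / f
T = 1 / 0.4306
T = 2.3223 s

2.3223


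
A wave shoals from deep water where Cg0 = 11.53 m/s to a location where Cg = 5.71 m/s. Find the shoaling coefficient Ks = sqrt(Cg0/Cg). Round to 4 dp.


Ks = sqrt(Cg0 / Cg)
Ks = sqrt(11.53 / 5.71)
Ks = sqrt(2.0193)
Ks = 1.4210

1.4210


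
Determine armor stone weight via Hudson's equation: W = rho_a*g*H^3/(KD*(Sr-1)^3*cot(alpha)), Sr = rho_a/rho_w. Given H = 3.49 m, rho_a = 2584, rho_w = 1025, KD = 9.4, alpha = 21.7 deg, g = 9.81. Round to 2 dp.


Sr = rho_a / rho_w = 2584 / 1025 = 2.520976
(Sr - 1) = 1.520976
(Sr - 1)^3 = 3.518574
cot(21.7) = 1 / tan(21.7) = 1 / 0.397948 = 2.512889
Numerator = 2584 * 9.81 * 3.49^3 = 1077550.9089
Denominator = 9.4 * 3.518574 * 2.512889 = 83.112800
W = 1077550.9089 / 83.112800
W = 12964.92 N

12964.92


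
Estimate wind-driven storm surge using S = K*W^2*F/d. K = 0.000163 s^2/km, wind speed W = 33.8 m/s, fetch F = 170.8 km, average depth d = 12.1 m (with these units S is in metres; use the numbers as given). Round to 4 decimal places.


S = K * W^2 * F / d
W^2 = 33.8^2 = 1142.44
S = 0.000163 * 1142.44 * 170.8 / 12.1
Numerator = 0.000163 * 1142.44 * 170.8 = 31.805987
S = 31.805987 / 12.1 = 2.6286 m

2.6286


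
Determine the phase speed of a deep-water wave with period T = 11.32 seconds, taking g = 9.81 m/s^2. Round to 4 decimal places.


We use the deep-water celerity formula:
C = g * T / (2 * pi)
C = 9.81 * 11.32 / (2 * 3.14159...)
C = 111.049200 / 6.283185
C = 17.6740 m/s

17.6740


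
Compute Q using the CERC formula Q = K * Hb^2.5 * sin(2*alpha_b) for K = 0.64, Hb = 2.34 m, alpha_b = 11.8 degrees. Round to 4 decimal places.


Q = K * Hb^2.5 * sin(2 * alpha_b)
Hb^2.5 = 2.34^2.5 = 8.376057
sin(2 * 11.8) = sin(23.6) = 0.400349
Q = 0.64 * 8.376057 * 0.400349
Q = 2.1461 m^3/s

2.1461


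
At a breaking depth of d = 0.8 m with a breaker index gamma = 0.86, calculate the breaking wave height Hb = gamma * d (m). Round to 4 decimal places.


Hb = gamma * d
Hb = 0.86 * 0.8
Hb = 0.6880 m

0.6880


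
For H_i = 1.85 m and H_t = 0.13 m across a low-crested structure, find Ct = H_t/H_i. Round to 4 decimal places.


Ct = H_t / H_i
Ct = 0.13 / 1.85
Ct = 0.0703

0.0703


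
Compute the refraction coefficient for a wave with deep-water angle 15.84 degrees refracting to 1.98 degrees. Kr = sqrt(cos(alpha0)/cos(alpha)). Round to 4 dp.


Kr = sqrt(cos(alpha0) / cos(alpha))
cos(15.84) = 0.962028
cos(1.98) = 0.999403
Kr = sqrt(0.962028 / 0.999403)
Kr = sqrt(0.962602)
Kr = 0.9811

0.9811


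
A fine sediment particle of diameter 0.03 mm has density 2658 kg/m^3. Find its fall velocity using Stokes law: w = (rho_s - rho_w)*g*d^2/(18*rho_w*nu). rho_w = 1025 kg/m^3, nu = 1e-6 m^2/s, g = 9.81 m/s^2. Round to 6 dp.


w = (rho_s - rho_w) * g * d^2 / (18 * rho_w * nu)
d = 0.03 mm = 0.000030 m
rho_s - rho_w = 2658 - 1025 = 1633
Numerator = 1633 * 9.81 * (0.000030)^2 = 0.000014417757
Denominator = 18 * 1025 * 1e-6 = 0.018450
w = 0.000781 m/s

0.000781


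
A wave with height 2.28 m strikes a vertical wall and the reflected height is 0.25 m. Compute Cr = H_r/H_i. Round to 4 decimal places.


Cr = H_r / H_i
Cr = 0.25 / 2.28
Cr = 0.1096

0.1096


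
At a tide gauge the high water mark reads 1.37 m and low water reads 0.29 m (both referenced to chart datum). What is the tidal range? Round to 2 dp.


Tidal range = High water - Low water
Tidal range = 1.37 - (0.29)
Tidal range = 1.08 m

1.08


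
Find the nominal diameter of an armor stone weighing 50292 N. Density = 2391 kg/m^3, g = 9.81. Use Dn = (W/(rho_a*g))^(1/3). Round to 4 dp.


V = W / (rho_a * g)
V = 50292 / (2391 * 9.81)
V = 50292 / 23455.71
V = 2.144126 m^3
Dn = V^(1/3) = 2.144126^(1/3)
Dn = 1.2895 m

1.2895
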